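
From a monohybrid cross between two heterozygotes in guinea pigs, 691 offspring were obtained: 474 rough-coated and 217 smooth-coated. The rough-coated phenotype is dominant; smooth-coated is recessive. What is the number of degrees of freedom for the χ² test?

For a monohybrid cross between heterozygotes with complete dominance, the expected phenotypic ratio is 3:1.
A goodness-of-fit test with 2 phenotype classes has df = 2 − 1 = 1.

1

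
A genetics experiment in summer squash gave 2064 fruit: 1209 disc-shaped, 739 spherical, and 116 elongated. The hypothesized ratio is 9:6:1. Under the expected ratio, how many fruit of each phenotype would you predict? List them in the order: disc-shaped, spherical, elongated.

1161, 774, 129

Total ratio parts = 16. Expected numbers out of 2064:
  disc-shaped: 2064 × 9/16 = 1161
  spherical: 2064 × 6/16 = 774
  elongated: 2064 × 1/16 = 129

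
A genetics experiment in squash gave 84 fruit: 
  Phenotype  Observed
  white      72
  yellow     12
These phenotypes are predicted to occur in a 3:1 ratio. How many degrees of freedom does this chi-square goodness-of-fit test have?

A goodness-of-fit test with 2 phenotype classes has df = 2 − 1 = 1.

1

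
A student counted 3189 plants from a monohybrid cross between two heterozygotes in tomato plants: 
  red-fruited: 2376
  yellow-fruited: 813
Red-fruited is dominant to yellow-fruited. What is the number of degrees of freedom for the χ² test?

1

For a monohybrid cross between heterozygotes with complete dominance, the expected phenotypic ratio is 3:1.
A goodness-of-fit test with 2 phenotype classes has df = 2 − 1 = 1.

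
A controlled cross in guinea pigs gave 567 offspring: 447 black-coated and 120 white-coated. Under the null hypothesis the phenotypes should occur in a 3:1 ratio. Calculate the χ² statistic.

The 3:1 ratio has 4 parts, so with N = 567 the expected counts are:
  black-coated: 567 × 3/4 = 425.25
  white-coated: 567 × 1/4 = 141.75
χ² = Σ (O − E)² / E
  black-coated: (447 − 425.25)² / 425.25 = 1.1124
  white-coated: (120 − 141.75)² / 141.75 = 3.3373
χ² = 1.1124 + 3.3373 = 4.4497 ≈ 4.450

4.450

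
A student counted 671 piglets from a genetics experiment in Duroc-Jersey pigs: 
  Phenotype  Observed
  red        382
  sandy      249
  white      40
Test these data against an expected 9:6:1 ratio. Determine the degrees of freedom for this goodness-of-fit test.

A goodness-of-fit test with 3 phenotype classes has df = 3 − 1 = 2.

2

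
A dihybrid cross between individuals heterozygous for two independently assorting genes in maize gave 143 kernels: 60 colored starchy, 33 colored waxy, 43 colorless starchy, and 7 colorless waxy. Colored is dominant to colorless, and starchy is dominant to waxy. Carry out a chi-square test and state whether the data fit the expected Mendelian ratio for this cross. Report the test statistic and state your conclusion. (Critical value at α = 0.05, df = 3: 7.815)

16.814; not consistent

A dihybrid F₂ with independent assortment and complete dominance at both loci gives a 9:3:3:1 phenotypic ratio.
Total ratio parts = 16. Expected numbers out of 143:
  colored starchy: 143 × 9/16 = 80.4375
  colored waxy: 143 × 3/16 = 26.8125
  colorless starchy: 143 × 3/16 = 26.8125
  colorless waxy: 143 × 1/16 = 8.9375
χ² = Σ (O − E)² / E
  colored starchy: (60 − 80.4375)² / 80.4375 = 5.1927
  colored waxy: (33 − 26.8125)² / 26.8125 = 1.4279
  colorless starchy: (43 − 26.8125)² / 26.8125 = 9.7729
  colorless waxy: (7 − 8.9375)² / 8.9375 = 0.4200
χ² = 5.1927 + 1.4279 + 9.7729 + 0.4200 = 16.8135 ≈ 16.814
Degrees of freedom = 4 − 1 = 3; critical value at α = 0.05 is 7.815.
Since 16.814 > 7.815, we reject the null hypothesis — the data do not fit the 9:3:3:1 ratio.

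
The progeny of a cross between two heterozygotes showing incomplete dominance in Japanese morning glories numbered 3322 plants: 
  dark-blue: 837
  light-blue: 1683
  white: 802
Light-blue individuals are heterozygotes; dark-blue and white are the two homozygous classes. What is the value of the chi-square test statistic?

With incomplete dominance, a heterozygote × heterozygote cross gives a 1:2:1 phenotypic ratio.
Total ratio parts = 4. Expected numbers out of 3322:
  dark-blue: 3322 × 1/4 = 830.5
  light-blue: 3322 × 2/4 = 1661
  white: 3322 × 1/4 = 830.5
χ² = Σ (O − E)² / E
  dark-blue: (837 − 830.5)² / 830.5 = 0.0509
  light-blue: (1683 − 1661)² / 1661 = 0.2914
  white: (802 − 830.5)² / 830.5 = 0.9780
χ² = 0.0509 + 0.2914 + 0.9780 = 1.3203 ≈ 1.320

1.320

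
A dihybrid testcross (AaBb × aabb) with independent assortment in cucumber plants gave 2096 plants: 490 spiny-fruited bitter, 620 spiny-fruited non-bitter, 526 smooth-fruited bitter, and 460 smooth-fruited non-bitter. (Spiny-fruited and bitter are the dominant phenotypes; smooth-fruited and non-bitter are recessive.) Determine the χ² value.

A dihybrid testcross with independent assortment gives a 1:1:1:1 ratio.
The 1:1:1:1 ratio has 4 parts, so with N = 2096 the expected counts are:
  spiny-fruited bitter: 2096 × 1/4 = 524
  spiny-fruited non-bitter: 2096 × 1/4 = 524
  smooth-fruited bitter: 2096 × 1/4 = 524
  smooth-fruited non-bitter: 2096 × 1/4 = 524
χ² = Σ (O − E)² / E
  spiny-fruited bitter: (490 − 524)² / 524 = 2.2061
  spiny-fruited non-bitter: (620 − 524)² / 524 = 17.5878
  smooth-fruited bitter: (526 − 524)² / 524 = 0.0076
  smooth-fruited non-bitter: (460 − 524)² / 524 = 7.8168
χ² = 2.2061 + 17.5878 + 0.0076 + 7.8168 = 27.6183 ≈ 27.618

27.618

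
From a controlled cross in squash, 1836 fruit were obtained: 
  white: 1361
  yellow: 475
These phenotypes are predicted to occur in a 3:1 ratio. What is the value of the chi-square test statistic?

0.744

Under the 3:1 hypothesis (Σ ratio = 4, N = 1836):
  white: 1836 × 3/4 = 1377
  yellow: 1836 × 1/4 = 459
χ² = Σ (O − E)² / E
  white: (1361 − 1377)² / 1377 = 0.1859
  yellow: (475 − 459)² / 459 = 0.5577
χ² = 0.1859 + 0.5577 = 0.7436 ≈ 0.744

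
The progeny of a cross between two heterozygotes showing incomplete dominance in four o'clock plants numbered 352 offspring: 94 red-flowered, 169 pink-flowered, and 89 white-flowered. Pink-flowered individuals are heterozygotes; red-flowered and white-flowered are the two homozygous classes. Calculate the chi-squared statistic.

0.699

With incomplete dominance, a heterozygote × heterozygote cross gives a 1:2:1 phenotypic ratio.
Under the 1:2:1 hypothesis (Σ ratio = 4, N = 352):
  red-flowered: 352 × 1/4 = 88
  pink-flowered: 352 × 2/4 = 176
  white-flowered: 352 × 1/4 = 88
χ² = Σ (O − E)² / E
  red-flowered: (94 − 88)² / 88 = 0.4091
  pink-flowered: (169 − 176)² / 176 = 0.2784
  white-flowered: (89 − 88)² / 88 = 0.0114
χ² = 0.4091 + 0.2784 + 0.0114 = 0.6989 ≈ 0.699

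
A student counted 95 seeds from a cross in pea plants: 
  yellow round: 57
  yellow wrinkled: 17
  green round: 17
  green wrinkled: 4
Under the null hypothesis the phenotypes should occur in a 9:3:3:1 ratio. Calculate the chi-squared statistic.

Expected counts for N = 95 under a 9:3:3:1 ratio (total parts = 16):
  yellow round: 95 × 9/16 = 53.4375
  yellow wrinkled: 95 × 3/16 = 17.8125
  green round: 95 × 3/16 = 17.8125
  green wrinkled: 95 × 1/16 = 5.9375
χ² = Σ (O − E)² / E
  yellow round: (57 − 53.4375)² / 53.4375 = 0.2375
  yellow wrinkled: (17 − 17.8125)² / 17.8125 = 0.0371
  green round: (17 − 17.8125)² / 17.8125 = 0.0371
  green wrinkled: (4 − 5.9375)² / 5.9375 = 0.6322
χ² = 0.2375 + 0.0371 + 0.0371 + 0.6322 = 0.9439 ≈ 0.944

0.944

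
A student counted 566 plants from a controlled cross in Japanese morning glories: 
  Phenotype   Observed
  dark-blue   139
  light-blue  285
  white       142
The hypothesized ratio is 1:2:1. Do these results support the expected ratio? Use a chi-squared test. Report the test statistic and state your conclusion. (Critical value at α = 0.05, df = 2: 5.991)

0.060; consistent

The 1:2:1 ratio has 4 parts, so with N = 566 the expected counts are:
  dark-blue: 566 × 1/4 = 141.5
  light-blue: 566 × 2/4 = 283
  white: 566 × 1/4 = 141.5
χ² = Σ (O − E)² / E
  dark-blue: (139 − 141.5)² / 141.5 = 0.0442
  light-blue: (285 − 283)² / 283 = 0.0141
  white: (142 − 141.5)² / 141.5 = 0.0018
χ² = 0.0442 + 0.0141 + 0.0018 = 0.0601 ≈ 0.060
Degrees of freedom = 3 − 1 = 2; critical value at α = 0.05 is 5.991.
Since 0.060 < 5.991, we fail to reject the null hypothesis — the data are consistent with the 1:2:1 ratio.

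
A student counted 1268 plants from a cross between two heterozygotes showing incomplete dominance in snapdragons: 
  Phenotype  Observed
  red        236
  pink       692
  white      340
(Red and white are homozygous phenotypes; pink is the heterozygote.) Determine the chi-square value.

With incomplete dominance, a heterozygote × heterozygote cross gives a 1:2:1 phenotypic ratio.
Expected counts for N = 1268 under a 1:2:1 ratio (total parts = 4):
  red: 1268 × 1/4 = 317
  pink: 1268 × 2/4 = 634
  white: 1268 × 1/4 = 317
χ² = Σ (O − E)² / E
  red: (236 − 317)² / 317 = 20.6972
  pink: (692 − 634)² / 634 = 5.3060
  white: (340 − 317)² / 317 = 1.6688
χ² = 20.6972 + 5.3060 + 1.6688 = 27.672

27.672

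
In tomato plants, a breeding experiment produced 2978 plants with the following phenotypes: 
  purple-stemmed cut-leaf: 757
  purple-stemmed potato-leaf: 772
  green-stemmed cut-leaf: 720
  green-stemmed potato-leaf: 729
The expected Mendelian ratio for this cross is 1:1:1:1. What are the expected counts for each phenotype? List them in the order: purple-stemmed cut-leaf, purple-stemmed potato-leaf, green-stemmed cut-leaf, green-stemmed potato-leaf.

Under the 1:1:1:1 hypothesis (Σ ratio = 4, N = 2978):
  purple-stemmed cut-leaf: 2978 × 1/4 = 744.5
  purple-stemmed potato-leaf: 2978 × 1/4 = 744.5
  green-stemmed cut-leaf: 2978 × 1/4 = 744.5
  green-stemmed potato-leaf: 2978 × 1/4 = 744.5

744.5, 744.5, 744.5, 744.5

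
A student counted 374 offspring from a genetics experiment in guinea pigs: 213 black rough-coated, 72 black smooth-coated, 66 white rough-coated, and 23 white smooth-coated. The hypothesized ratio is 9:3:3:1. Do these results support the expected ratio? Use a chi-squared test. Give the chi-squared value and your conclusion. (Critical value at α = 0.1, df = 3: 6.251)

0.332; consistent

Expected counts for N = 374 under a 9:3:3:1 ratio (total parts = 16):
  black rough-coated: 374 × 9/16 = 210.375
  black smooth-coated: 374 × 3/16 = 70.125
  white rough-coated: 374 × 3/16 = 70.125
  white smooth-coated: 374 × 1/16 = 23.375
χ² = Σ (O − E)² / E
  black rough-coated: (213 − 210.375)² / 210.375 = 0.0328
  black smooth-coated: (72 − 70.125)² / 70.125 = 0.0501
  white rough-coated: (66 − 70.125)² / 70.125 = 0.2426
  white smooth-coated: (23 − 23.375)² / 23.375 = 0.0060
χ² = 0.0328 + 0.0501 + 0.2426 + 0.0060 = 0.3315 ≈ 0.332
Degrees of freedom = 4 − 1 = 3; critical value at α = 0.1 is 6.251.
Since 0.332 < 6.251, we fail to reject the null hypothesis — the data are consistent with the 9:3:3:1 ratio.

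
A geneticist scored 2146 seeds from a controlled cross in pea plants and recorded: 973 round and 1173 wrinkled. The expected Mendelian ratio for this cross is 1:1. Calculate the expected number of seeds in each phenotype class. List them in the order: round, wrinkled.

1073, 1073

Expected counts for N = 2146 under a 1:1 ratio (total parts = 2):
  round: 2146 × 1/2 = 1073
  wrinkled: 2146 × 1/2 = 1073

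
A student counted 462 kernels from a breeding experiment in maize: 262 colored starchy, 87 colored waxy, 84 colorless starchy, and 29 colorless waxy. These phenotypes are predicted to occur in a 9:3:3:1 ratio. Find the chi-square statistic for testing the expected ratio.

0.099

The 9:3:3:1 ratio has 16 parts, so with N = 462 the expected counts are:
  colored starchy: 462 × 9/16 = 259.875
  colored waxy: 462 × 3/16 = 86.625
  colorless starchy: 462 × 3/16 = 86.625
  colorless waxy: 462 × 1/16 = 28.875
χ² = Σ (O − E)² / E
  colored starchy: (262 − 259.875)² / 259.875 = 0.0174
  colored waxy: (87 − 86.625)² / 86.625 = 0.0016
  colorless starchy: (84 − 86.625)² / 86.625 = 0.0795
  colorless waxy: (29 − 28.875)² / 28.875 = 0.0005
χ² = 0.0174 + 0.0016 + 0.0795 + 0.0005 = 0.099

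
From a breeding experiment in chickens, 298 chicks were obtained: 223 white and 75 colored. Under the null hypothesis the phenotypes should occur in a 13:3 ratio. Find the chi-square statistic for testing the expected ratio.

8.057

Expected counts for N = 298 under a 13:3 ratio (total parts = 16):
  white: 298 × 13/16 = 242.125
  colored: 298 × 3/16 = 55.875
χ² = Σ (O − E)² / E
  white: (223 − 242.125)² / 242.125 = 1.5106
  colored: (75 − 55.875)² / 55.875 = 6.5461
χ² = 1.5106 + 6.5461 = 8.0567 ≈ 8.057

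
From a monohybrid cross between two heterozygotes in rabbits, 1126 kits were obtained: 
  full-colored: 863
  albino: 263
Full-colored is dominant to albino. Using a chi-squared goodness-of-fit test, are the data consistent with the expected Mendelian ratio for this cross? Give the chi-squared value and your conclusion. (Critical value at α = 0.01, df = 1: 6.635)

1.621; consistent

For a monohybrid cross between heterozygotes with complete dominance, the expected phenotypic ratio is 3:1.
Expected counts for N = 1126 under a 3:1 ratio (total parts = 4):
  full-colored: 1126 × 3/4 = 844.5
  albino: 1126 × 1/4 = 281.5
χ² = Σ (O − E)² / E
  full-colored: (863 − 844.5)² / 844.5 = 0.4053
  albino: (263 − 281.5)² / 281.5 = 1.2158
χ² = 0.4053 + 1.2158 = 1.6211 ≈ 1.621
Degrees of freedom = 2 − 1 = 1; critical value at α = 0.01 is 6.635.
Since 1.621 < 6.635, we fail to reject the null hypothesis — the data are consistent with the 3:1 ratio.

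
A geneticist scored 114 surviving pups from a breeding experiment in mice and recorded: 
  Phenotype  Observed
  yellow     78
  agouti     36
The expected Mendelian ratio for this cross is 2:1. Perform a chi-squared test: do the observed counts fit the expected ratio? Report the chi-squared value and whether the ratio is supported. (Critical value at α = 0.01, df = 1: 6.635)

Expected counts for N = 114 under a 2:1 ratio (total parts = 3):
  yellow: 114 × 2/3 = 76
  agouti: 114 × 1/3 = 38
χ² = Σ (O − E)² / E
  yellow: (78 − 76)² / 76 = 0.0526
  agouti: (36 − 38)² / 38 = 0.1053
χ² = 0.0526 + 0.1053 = 0.1579 ≈ 0.158
Degrees of freedom = 2 − 1 = 1; critical value at α = 0.01 is 6.635.
Since 0.158 < 6.635, we fail to reject the null hypothesis — the data are consistent with the 2:1 ratio.

0.158; consistent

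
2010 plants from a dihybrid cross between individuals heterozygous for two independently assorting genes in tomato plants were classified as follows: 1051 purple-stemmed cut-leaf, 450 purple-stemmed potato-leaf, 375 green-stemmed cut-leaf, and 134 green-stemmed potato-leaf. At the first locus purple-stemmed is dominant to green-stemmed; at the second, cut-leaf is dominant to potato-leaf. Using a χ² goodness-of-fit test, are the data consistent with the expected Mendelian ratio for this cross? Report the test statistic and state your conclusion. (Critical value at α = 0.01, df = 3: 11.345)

A dihybrid F₂ with independent assortment and complete dominance at both loci gives a 9:3:3:1 phenotypic ratio.
Expected counts for N = 2010 under a 9:3:3:1 ratio (total parts = 16):
  purple-stemmed cut-leaf: 2010 × 9/16 = 1130.625
  purple-stemmed potato-leaf: 2010 × 3/16 = 376.875
  green-stemmed cut-leaf: 2010 × 3/16 = 376.875
  green-stemmed potato-leaf: 2010 × 1/16 = 125.625
χ² = Σ (O − E)² / E
  purple-stemmed cut-leaf: (1051 − 1130.625)² / 1130.625 = 5.6076
  purple-stemmed potato-leaf: (450 − 376.875)² / 376.875 = 14.1884
  green-stemmed cut-leaf: (375 − 376.875)² / 376.875 = 0.0093
  green-stemmed potato-leaf: (134 − 125.625)² / 125.625 = 0.5583
χ² = 5.6076 + 14.1884 + 0.0093 + 0.5583 = 20.3636 ≈ 20.364
Degrees of freedom = 4 − 1 = 3; critical value at α = 0.01 is 11.345.
Since 20.364 > 11.345, we reject the null hypothesis — the data do not fit the 9:3:3:1 ratio.

20.364; not consistent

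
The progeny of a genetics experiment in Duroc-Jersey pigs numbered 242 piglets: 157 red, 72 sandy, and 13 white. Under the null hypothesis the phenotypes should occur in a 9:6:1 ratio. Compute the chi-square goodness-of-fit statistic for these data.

Under the 9:6:1 hypothesis (Σ ratio = 16, N = 242):
  red: 242 × 9/16 = 136.125
  sandy: 242 × 6/16 = 90.75
  white: 242 × 1/16 = 15.125
χ² = Σ (O − E)² / E
  red: (157 − 136.125)² / 136.125 = 3.2012
  sandy: (72 − 90.75)² / 90.75 = 3.8740
  white: (13 − 15.125)² / 15.125 = 0.2986
χ² = 3.2012 + 3.8740 + 0.2986 = 7.3738 ≈ 7.374

7.374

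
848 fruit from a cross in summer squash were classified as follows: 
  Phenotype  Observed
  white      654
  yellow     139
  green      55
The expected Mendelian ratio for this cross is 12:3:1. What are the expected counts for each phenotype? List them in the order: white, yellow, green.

636, 159, 53

Expected counts for N = 848 under a 12:3:1 ratio (total parts = 16):
  white: 848 × 12/16 = 636
  yellow: 848 × 3/16 = 159
  green: 848 × 1/16 = 53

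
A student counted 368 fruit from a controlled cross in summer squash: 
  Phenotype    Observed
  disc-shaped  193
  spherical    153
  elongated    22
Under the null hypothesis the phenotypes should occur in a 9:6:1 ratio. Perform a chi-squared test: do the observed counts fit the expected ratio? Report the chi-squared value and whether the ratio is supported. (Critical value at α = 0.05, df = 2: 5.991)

Total ratio parts = 16. Expected numbers out of 368:
  disc-shaped: 368 × 9/16 = 207
  spherical: 368 × 6/16 = 138
  elongated: 368 × 1/16 = 23
χ² = Σ (O − E)² / E
  disc-shaped: (193 − 207)² / 207 = 0.9469
  spherical: (153 − 138)² / 138 = 1.6304
  elongated: (22 − 23)² / 23 = 0.0435
χ² = 0.9469 + 1.6304 + 0.0435 = 2.6208 ≈ 2.621
Degrees of freedom = 3 − 1 = 2; critical value at α = 0.05 is 5.991.
Since 2.621 < 5.991, we fail to reject the null hypothesis — the data are consistent with the 9:6:1 ratio.

2.621; consistent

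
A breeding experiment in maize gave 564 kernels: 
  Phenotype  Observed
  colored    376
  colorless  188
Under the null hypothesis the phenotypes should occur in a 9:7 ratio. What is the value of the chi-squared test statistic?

Under the 9:7 hypothesis (Σ ratio = 16, N = 564):
  colored: 564 × 9/16 = 317.25
  colorless: 564 × 7/16 = 246.75
χ² = Σ (O − E)² / E
  colored: (376 − 317.25)² / 317.25 = 10.8796
  colorless: (188 − 246.75)² / 246.75 = 13.9881
χ² = 10.8796 + 13.9881 = 24.8677 ≈ 24.868

24.868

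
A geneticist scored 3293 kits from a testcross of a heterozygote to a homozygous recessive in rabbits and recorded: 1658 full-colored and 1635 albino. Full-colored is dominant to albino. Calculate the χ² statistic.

0.161

A testcross of a heterozygote (Aa × aa) gives a 1:1 phenotypic ratio.
Total ratio parts = 2. Expected numbers out of 3293:
  full-colored: 3293 × 1/2 = 1646.5
  albino: 3293 × 1/2 = 1646.5
χ² = Σ (O − E)² / E
  full-colored: (1658 − 1646.5)² / 1646.5 = 0.0803
  albino: (1635 − 1646.5)² / 1646.5 = 0.0803
χ² = 0.0803 + 0.0803 = 0.1606 ≈ 0.161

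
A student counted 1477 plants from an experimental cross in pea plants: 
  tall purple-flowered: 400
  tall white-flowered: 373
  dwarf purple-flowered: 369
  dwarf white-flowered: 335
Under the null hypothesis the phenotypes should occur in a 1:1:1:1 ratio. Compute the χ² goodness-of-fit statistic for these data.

5.776

The 1:1:1:1 ratio has 4 parts, so with N = 1477 the expected counts are:
  tall purple-flowered: 1477 × 1/4 = 369.25
  tall white-flowered: 1477 × 1/4 = 369.25
  dwarf purple-flowered: 1477 × 1/4 = 369.25
  dwarf white-flowered: 1477 × 1/4 = 369.25
χ² = Σ (O − E)² / E
  tall purple-flowered: (400 − 369.25)² / 369.25 = 2.5608
  tall white-flowered: (373 − 369.25)² / 369.25 = 0.0381
  dwarf purple-flowered: (369 − 369.25)² / 369.25 = 0.0002
  dwarf white-flowered: (335 − 369.25)² / 369.25 = 3.1769
χ² = 2.5608 + 0.0381 + 0.0002 + 3.1769 = 5.776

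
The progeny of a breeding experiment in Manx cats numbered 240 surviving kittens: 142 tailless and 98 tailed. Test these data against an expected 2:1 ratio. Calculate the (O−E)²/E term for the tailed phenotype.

4.050

Under the 2:1 hypothesis (Σ ratio = 3, N = 240):
  tailless: 240 × 2/3 = 160
  tailed: 240 × 1/3 = 80
Contribution of tailed: (98 − 80)² / 80 = 4.0500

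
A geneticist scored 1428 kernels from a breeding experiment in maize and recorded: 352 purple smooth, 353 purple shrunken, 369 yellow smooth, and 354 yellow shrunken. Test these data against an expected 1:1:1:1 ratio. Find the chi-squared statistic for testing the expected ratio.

The 1:1:1:1 ratio has 4 parts, so with N = 1428 the expected counts are:
  purple smooth: 1428 × 1/4 = 357
  purple shrunken: 1428 × 1/4 = 357
  yellow smooth: 1428 × 1/4 = 357
  yellow shrunken: 1428 × 1/4 = 357
χ² = Σ (O − E)² / E
  purple smooth: (352 − 357)² / 357 = 0.0700
  purple shrunken: (353 − 357)² / 357 = 0.0448
  yellow smooth: (369 − 357)² / 357 = 0.4034
  yellow shrunken: (354 − 357)² / 357 = 0.0252
χ² = 0.0700 + 0.0448 + 0.4034 + 0.0252 = 0.5434 ≈ 0.543

0.543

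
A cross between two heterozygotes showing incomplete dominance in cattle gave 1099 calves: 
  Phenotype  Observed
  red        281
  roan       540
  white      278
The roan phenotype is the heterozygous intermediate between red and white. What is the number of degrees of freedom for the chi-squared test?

With incomplete dominance, a heterozygote × heterozygote cross gives a 1:2:1 phenotypic ratio.
A goodness-of-fit test with 3 phenotype classes has df = 3 − 1 = 2.

2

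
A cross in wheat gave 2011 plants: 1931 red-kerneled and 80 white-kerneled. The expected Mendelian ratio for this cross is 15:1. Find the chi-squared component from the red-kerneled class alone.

1.107

Total ratio parts = 16. Expected numbers out of 2011:
  red-kerneled: 2011 × 15/16 = 1885.3125
  white-kerneled: 2011 × 1/16 = 125.6875
Contribution of red-kerneled: (1931 − 1885.3125)² / 1885.3125 = 1.1072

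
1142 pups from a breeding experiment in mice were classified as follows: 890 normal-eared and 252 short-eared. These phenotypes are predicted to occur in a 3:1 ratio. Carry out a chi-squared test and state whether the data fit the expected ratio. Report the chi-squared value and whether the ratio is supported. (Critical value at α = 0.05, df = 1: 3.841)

5.241; not consistent

Total ratio parts = 4. Expected numbers out of 1142:
  normal-eared: 1142 × 3/4 = 856.5
  short-eared: 1142 × 1/4 = 285.5
χ² = Σ (O − E)² / E
  normal-eared: (890 − 856.5)² / 856.5 = 1.3103
  short-eared: (252 − 285.5)² / 285.5 = 3.9308
χ² = 1.3103 + 3.9308 = 5.2411 ≈ 5.241
Degrees of freedom = 2 − 1 = 1; critical value at α = 0.05 is 3.841.
Since 5.241 > 3.841, we reject the null hypothesis — the data do not fit the 3:1 ratio.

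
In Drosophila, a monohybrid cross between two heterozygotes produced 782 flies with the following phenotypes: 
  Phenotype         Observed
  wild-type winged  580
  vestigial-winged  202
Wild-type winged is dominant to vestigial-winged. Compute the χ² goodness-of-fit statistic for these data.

0.288

For a monohybrid cross between heterozygotes with complete dominance, the expected phenotypic ratio is 3:1.
Expected counts for N = 782 under a 3:1 ratio (total parts = 4):
  wild-type winged: 782 × 3/4 = 586.5
  vestigial-winged: 782 × 1/4 = 195.5
χ² = Σ (O − E)² / E
  wild-type winged: (580 − 586.5)² / 586.5 = 0.0720
  vestigial-winged: (202 − 195.5)² / 195.5 = 0.2161
χ² = 0.0720 + 0.2161 = 0.2881 ≈ 0.288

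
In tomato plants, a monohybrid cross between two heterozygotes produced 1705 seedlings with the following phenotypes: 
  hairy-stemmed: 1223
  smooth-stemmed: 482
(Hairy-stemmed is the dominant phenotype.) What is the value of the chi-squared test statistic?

For a monohybrid cross between heterozygotes with complete dominance, the expected phenotypic ratio is 3:1.
Expected counts for N = 1705 under a 3:1 ratio (total parts = 4):
  hairy-stemmed: 1705 × 3/4 = 1278.75
  smooth-stemmed: 1705 × 1/4 = 426.25
χ² = Σ (O − E)² / E
  hairy-stemmed: (1223 − 1278.75)² / 1278.75 = 2.4305
  smooth-stemmed: (482 − 426.25)² / 426.25 = 7.2916
χ² = 2.4305 + 7.2916 = 9.7221 ≈ 9.722

9.722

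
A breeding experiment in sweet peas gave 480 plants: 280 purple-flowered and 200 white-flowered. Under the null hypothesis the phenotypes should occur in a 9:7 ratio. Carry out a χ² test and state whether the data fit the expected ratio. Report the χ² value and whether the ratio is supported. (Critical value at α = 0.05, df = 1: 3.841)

The 9:7 ratio has 16 parts, so with N = 480 the expected counts are:
  purple-flowered: 480 × 9/16 = 270
  white-flowered: 480 × 7/16 = 210
χ² = Σ (O − E)² / E
  purple-flowered: (280 − 270)² / 270 = 0.3704
  white-flowered: (200 − 210)² / 210 = 0.4762
χ² = 0.3704 + 0.4762 = 0.8466 ≈ 0.847
Degrees of freedom = 2 − 1 = 1; critical value at α = 0.05 is 3.841.
Since 0.847 < 3.841, we fail to reject the null hypothesis — the data are consistent with the 9:7 ratio.

0.847; consistent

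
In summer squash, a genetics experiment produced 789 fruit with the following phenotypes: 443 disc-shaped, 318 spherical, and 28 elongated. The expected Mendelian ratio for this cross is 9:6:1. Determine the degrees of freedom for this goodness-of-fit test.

2

A goodness-of-fit test with 3 phenotype classes has df = 3 − 1 = 2.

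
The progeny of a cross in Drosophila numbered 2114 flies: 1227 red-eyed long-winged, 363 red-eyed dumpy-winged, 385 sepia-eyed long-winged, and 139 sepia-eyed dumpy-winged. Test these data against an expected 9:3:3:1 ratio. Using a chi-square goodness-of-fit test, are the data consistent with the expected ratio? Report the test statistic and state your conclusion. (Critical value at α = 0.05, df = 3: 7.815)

The 9:3:3:1 ratio has 16 parts, so with N = 2114 the expected counts are:
  red-eyed long-winged: 2114 × 9/16 = 1189.125
  red-eyed dumpy-winged: 2114 × 3/16 = 396.375
  sepia-eyed long-winged: 2114 × 3/16 = 396.375
  sepia-eyed dumpy-winged: 2114 × 1/16 = 132.125
χ² = Σ (O − E)² / E
  red-eyed long-winged: (1227 − 1189.125)² / 1189.125 = 1.2064
  red-eyed dumpy-winged: (363 − 396.375)² / 396.375 = 2.8102
  sepia-eyed long-winged: (385 − 396.375)² / 396.375 = 0.3264
  sepia-eyed dumpy-winged: (139 − 132.125)² / 132.125 = 0.3577
χ² = 1.2064 + 2.8102 + 0.3264 + 0.3577 = 4.7007 ≈ 4.701
Degrees of freedom = 4 − 1 = 3; critical value at α = 0.05 is 7.815.
Since 4.701 < 7.815, we fail to reject the null hypothesis — the data are consistent with the 9:3:3:1 ratio.

4.701; consistent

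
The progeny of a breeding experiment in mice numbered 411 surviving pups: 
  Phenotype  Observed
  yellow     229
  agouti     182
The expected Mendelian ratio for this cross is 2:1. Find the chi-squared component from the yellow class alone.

Total ratio parts = 3. Expected numbers out of 411:
  yellow: 411 × 2/3 = 274
  agouti: 411 × 1/3 = 137
Contribution of yellow: (229 − 274)² / 274 = 7.3905

7.391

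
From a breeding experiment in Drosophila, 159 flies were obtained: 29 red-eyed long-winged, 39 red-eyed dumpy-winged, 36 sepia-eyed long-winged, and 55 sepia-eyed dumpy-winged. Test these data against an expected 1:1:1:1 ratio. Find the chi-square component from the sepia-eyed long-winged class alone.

0.354

The 1:1:1:1 ratio has 4 parts, so with N = 159 the expected counts are:
  red-eyed long-winged: 159 × 1/4 = 39.75
  red-eyed dumpy-winged: 159 × 1/4 = 39.75
  sepia-eyed long-winged: 159 × 1/4 = 39.75
  sepia-eyed dumpy-winged: 159 × 1/4 = 39.75
Contribution of sepia-eyed long-winged: (36 − 39.75)² / 39.75 = 0.3538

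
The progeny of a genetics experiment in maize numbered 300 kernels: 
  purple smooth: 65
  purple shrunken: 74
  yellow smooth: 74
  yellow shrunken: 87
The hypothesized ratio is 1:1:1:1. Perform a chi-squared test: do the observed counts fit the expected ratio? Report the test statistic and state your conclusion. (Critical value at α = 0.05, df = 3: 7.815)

Expected counts for N = 300 under a 1:1:1:1 ratio (total parts = 4):
  purple smooth: 300 × 1/4 = 75
  purple shrunken: 300 × 1/4 = 75
  yellow smooth: 300 × 1/4 = 75
  yellow shrunken: 300 × 1/4 = 75
χ² = Σ (O − E)² / E
  purple smooth: (65 − 75)² / 75 = 1.3333
  purple shrunken: (74 − 75)² / 75 = 0.0133
  yellow smooth: (74 − 75)² / 75 = 0.0133
  yellow shrunken: (87 − 75)² / 75 = 1.9200
χ² = 1.3333 + 0.0133 + 0.0133 + 1.9200 = 3.2799 ≈ 3.280
Degrees of freedom = 4 − 1 = 3; critical value at α = 0.05 is 7.815.
Since 3.280 < 7.815, we fail to reject the null hypothesis — the data are consistent with the 1:1:1:1 ratio.

3.280; consistent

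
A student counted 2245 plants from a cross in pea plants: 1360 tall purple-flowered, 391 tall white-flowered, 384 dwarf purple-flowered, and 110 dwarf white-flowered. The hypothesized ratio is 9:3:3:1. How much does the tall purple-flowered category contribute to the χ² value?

Total ratio parts = 16. Expected numbers out of 2245:
  tall purple-flowered: 2245 × 9/16 = 1262.8125
  tall white-flowered: 2245 × 3/16 = 420.9375
  dwarf purple-flowered: 2245 × 3/16 = 420.9375
  dwarf white-flowered: 2245 × 1/16 = 140.3125
Contribution of tall purple-flowered: (1360 − 1262.8125)² / 1262.8125 = 7.4797

7.480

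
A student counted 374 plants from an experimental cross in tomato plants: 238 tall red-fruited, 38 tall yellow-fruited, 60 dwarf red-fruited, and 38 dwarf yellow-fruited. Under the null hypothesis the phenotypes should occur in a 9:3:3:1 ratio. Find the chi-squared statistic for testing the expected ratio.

Under the 9:3:3:1 hypothesis (Σ ratio = 16, N = 374):
  tall red-fruited: 374 × 9/16 = 210.375
  tall yellow-fruited: 374 × 3/16 = 70.125
  dwarf red-fruited: 374 × 3/16 = 70.125
  dwarf yellow-fruited: 374 × 1/16 = 23.375
χ² = Σ (O − E)² / E
  tall red-fruited: (238 − 210.375)² / 210.375 = 3.6275
  tall yellow-fruited: (38 − 70.125)² / 70.125 = 14.7168
  dwarf red-fruited: (60 − 70.125)² / 70.125 = 1.4619
  dwarf yellow-fruited: (38 − 23.375)² / 23.375 = 9.1504
χ² = 3.6275 + 14.7168 + 1.4619 + 9.1504 = 28.9566 ≈ 28.957

28.957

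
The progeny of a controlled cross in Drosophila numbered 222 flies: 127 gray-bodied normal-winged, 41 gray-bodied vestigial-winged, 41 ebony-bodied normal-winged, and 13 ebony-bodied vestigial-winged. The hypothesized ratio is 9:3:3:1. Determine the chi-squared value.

The 9:3:3:1 ratio has 16 parts, so with N = 222 the expected counts are:
  gray-bodied normal-winged: 222 × 9/16 = 124.875
  gray-bodied vestigial-winged: 222 × 3/16 = 41.625
  ebony-bodied normal-winged: 222 × 3/16 = 41.625
  ebony-bodied vestigial-winged: 222 × 1/16 = 13.875
χ² = Σ (O − E)² / E
  gray-bodied normal-winged: (127 − 124.875)² / 124.875 = 0.0362
  gray-bodied vestigial-winged: (41 − 41.625)² / 41.625 = 0.0094
  ebony-bodied normal-winged: (41 − 41.625)² / 41.625 = 0.0094
  ebony-bodied vestigial-winged: (13 − 13.875)² / 13.875 = 0.0552
χ² = 0.0362 + 0.0094 + 0.0094 + 0.0552 = 0.1102 ≈ 0.110

0.110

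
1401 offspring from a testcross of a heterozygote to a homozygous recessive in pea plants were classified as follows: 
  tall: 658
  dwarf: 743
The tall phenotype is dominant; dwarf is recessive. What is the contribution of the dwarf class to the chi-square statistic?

2.579

A testcross of a heterozygote (Aa × aa) gives a 1:1 phenotypic ratio.
Under the 1:1 hypothesis (Σ ratio = 2, N = 1401):
  tall: 1401 × 1/2 = 700.5
  dwarf: 1401 × 1/2 = 700.5
Contribution of dwarf: (743 − 700.5)² / 700.5 = 2.5785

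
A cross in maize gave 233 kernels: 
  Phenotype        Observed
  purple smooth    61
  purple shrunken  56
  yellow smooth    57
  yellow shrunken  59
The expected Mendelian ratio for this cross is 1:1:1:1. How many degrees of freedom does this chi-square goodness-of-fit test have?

A goodness-of-fit test with 4 phenotype classes has df = 4 − 1 = 3.

3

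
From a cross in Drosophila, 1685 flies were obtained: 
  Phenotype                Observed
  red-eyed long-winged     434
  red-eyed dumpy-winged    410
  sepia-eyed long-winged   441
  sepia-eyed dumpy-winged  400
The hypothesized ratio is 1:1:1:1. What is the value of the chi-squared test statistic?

2.684

Total ratio parts = 4. Expected numbers out of 1685:
  red-eyed long-winged: 1685 × 1/4 = 421.25
  red-eyed dumpy-winged: 1685 × 1/4 = 421.25
  sepia-eyed long-winged: 1685 × 1/4 = 421.25
  sepia-eyed dumpy-winged: 1685 × 1/4 = 421.25
χ² = Σ (O − E)² / E
  red-eyed long-winged: (434 − 421.25)² / 421.25 = 0.3859
  red-eyed dumpy-winged: (410 − 421.25)² / 421.25 = 0.3004
  sepia-eyed long-winged: (441 − 421.25)² / 421.25 = 0.9260
  sepia-eyed dumpy-winged: (400 − 421.25)² / 421.25 = 1.0720
χ² = 0.3859 + 0.3004 + 0.9260 + 1.0720 = 2.6843 ≈ 2.684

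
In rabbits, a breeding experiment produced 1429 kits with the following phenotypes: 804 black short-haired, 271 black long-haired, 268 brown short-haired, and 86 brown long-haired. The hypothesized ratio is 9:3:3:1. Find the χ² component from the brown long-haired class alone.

0.123

Total ratio parts = 16. Expected numbers out of 1429:
  black short-haired: 1429 × 9/16 = 803.8125
  black long-haired: 1429 × 3/16 = 267.9375
  brown short-haired: 1429 × 3/16 = 267.9375
  brown long-haired: 1429 × 1/16 = 89.3125
Contribution of brown long-haired: (86 − 89.3125)² / 89.3125 = 0.1229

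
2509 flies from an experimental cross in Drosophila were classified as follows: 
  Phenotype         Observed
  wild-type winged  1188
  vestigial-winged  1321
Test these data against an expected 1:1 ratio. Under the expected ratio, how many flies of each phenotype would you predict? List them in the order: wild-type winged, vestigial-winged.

Under the 1:1 hypothesis (Σ ratio = 2, N = 2509):
  wild-type winged: 2509 × 1/2 = 1254.5
  vestigial-winged: 2509 × 1/2 = 1254.5

1254.5, 1254.5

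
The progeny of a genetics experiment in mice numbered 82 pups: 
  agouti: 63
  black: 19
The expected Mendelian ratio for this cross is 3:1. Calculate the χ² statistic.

Total ratio parts = 4. Expected numbers out of 82:
  agouti: 82 × 3/4 = 61.5
  black: 82 × 1/4 = 20.5
χ² = Σ (O − E)² / E
  agouti: (63 − 61.5)² / 61.5 = 0.0366
  black: (19 − 20.5)² / 20.5 = 0.1098
χ² = 0.0366 + 0.1098 = 0.1464 ≈ 0.146

0.146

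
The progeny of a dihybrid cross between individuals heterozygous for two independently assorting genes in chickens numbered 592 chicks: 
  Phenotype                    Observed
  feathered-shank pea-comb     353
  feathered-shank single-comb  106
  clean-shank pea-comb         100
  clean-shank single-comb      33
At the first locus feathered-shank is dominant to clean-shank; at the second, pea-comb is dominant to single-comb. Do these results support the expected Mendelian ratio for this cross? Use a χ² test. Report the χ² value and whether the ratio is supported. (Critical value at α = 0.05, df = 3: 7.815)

2.949; consistent

A dihybrid F₂ with independent assortment and complete dominance at both loci gives a 9:3:3:1 phenotypic ratio.
Expected counts for N = 592 under a 9:3:3:1 ratio (total parts = 16):
  feathered-shank pea-comb: 592 × 9/16 = 333
  feathered-shank single-comb: 592 × 3/16 = 111
  clean-shank pea-comb: 592 × 3/16 = 111
  clean-shank single-comb: 592 × 1/16 = 37
χ² = Σ (O − E)² / E
  feathered-shank pea-comb: (353 − 333)² / 333 = 1.2012
  feathered-shank single-comb: (106 − 111)² / 111 = 0.2252
  clean-shank pea-comb: (100 − 111)² / 111 = 1.0901
  clean-shank single-comb: (33 − 37)² / 37 = 0.4324
χ² = 1.2012 + 0.2252 + 1.0901 + 0.4324 = 2.9489 ≈ 2.949
Degrees of freedom = 4 − 1 = 3; critical value at α = 0.05 is 7.815.
Since 2.949 < 7.815, we fail to reject the null hypothesis — the data are consistent with the 9:3:3:1 ratio.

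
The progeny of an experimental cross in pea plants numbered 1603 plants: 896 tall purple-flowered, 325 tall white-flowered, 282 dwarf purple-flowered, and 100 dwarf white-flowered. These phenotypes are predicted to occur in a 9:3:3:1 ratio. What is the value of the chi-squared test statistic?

Under the 9:3:3:1 hypothesis (Σ ratio = 16, N = 1603):
  tall purple-flowered: 1603 × 9/16 = 901.6875
  tall white-flowered: 1603 × 3/16 = 300.5625
  dwarf purple-flowered: 1603 × 3/16 = 300.5625
  dwarf white-flowered: 1603 × 1/16 = 100.1875
χ² = Σ (O − E)² / E
  tall purple-flowered: (896 − 901.6875)² / 901.6875 = 0.0359
  tall white-flowered: (325 − 300.5625)² / 300.5625 = 1.9869
  dwarf purple-flowered: (282 − 300.5625)² / 300.5625 = 1.1464
  dwarf white-flowered: (100 − 100.1875)² / 100.1875 = 0.0004
χ² = 0.0359 + 1.9869 + 1.1464 + 0.0004 = 3.1696 ≈ 3.170

3.170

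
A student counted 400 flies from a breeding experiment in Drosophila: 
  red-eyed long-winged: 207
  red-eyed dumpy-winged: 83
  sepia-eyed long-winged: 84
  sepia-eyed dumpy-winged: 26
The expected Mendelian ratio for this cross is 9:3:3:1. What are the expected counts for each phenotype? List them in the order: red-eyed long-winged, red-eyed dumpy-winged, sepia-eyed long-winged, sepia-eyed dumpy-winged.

225, 75, 75, 25

Under the 9:3:3:1 hypothesis (Σ ratio = 16, N = 400):
  red-eyed long-winged: 400 × 9/16 = 225
  red-eyed dumpy-winged: 400 × 3/16 = 75
  sepia-eyed long-winged: 400 × 3/16 = 75
  sepia-eyed dumpy-winged: 400 × 1/16 = 25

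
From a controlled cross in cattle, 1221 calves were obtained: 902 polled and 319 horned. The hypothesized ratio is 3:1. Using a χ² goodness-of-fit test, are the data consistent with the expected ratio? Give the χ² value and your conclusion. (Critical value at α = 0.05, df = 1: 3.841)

The 3:1 ratio has 4 parts, so with N = 1221 the expected counts are:
  polled: 1221 × 3/4 = 915.75
  horned: 1221 × 1/4 = 305.25
χ² = Σ (O − E)² / E
  polled: (902 − 915.75)² / 915.75 = 0.2065
  horned: (319 − 305.25)² / 305.25 = 0.6194
χ² = 0.2065 + 0.6194 = 0.8259 ≈ 0.826
Degrees of freedom = 2 − 1 = 1; critical value at α = 0.05 is 3.841.
Since 0.826 < 3.841, we fail to reject the null hypothesis — the data are consistent with the 3:1 ratio.

0.826; consistent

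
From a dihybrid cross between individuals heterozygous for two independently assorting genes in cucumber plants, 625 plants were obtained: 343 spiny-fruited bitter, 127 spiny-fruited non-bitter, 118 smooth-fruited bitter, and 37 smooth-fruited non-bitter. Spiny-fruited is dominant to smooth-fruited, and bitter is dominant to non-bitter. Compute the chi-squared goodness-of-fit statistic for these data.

1.145

A dihybrid F₂ with independent assortment and complete dominance at both loci gives a 9:3:3:1 phenotypic ratio.
Total ratio parts = 16. Expected numbers out of 625:
  spiny-fruited bitter: 625 × 9/16 = 351.5625
  spiny-fruited non-bitter: 625 × 3/16 = 117.1875
  smooth-fruited bitter: 625 × 3/16 = 117.1875
  smooth-fruited non-bitter: 625 × 1/16 = 39.0625
χ² = Σ (O − E)² / E
  spiny-fruited bitter: (343 − 351.5625)² / 351.5625 = 0.2085
  spiny-fruited non-bitter: (127 − 117.1875)² / 117.1875 = 0.8216
  smooth-fruited bitter: (118 − 117.1875)² / 117.1875 = 0.0056
  smooth-fruited non-bitter: (37 − 39.0625)² / 39.0625 = 0.1089
χ² = 0.2085 + 0.8216 + 0.0056 + 0.1089 = 1.1446 ≈ 1.145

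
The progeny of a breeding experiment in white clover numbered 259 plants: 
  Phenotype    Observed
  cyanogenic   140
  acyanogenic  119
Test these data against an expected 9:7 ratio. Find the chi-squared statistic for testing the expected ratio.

0.508

Total ratio parts = 16. Expected numbers out of 259:
  cyanogenic: 259 × 9/16 = 145.6875
  acyanogenic: 259 × 7/16 = 113.3125
χ² = Σ (O − E)² / E
  cyanogenic: (140 − 145.6875)² / 145.6875 = 0.2220
  acyanogenic: (119 − 113.3125)² / 113.3125 = 0.2855
χ² = 0.2220 + 0.2855 = 0.5075 ≈ 0.508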